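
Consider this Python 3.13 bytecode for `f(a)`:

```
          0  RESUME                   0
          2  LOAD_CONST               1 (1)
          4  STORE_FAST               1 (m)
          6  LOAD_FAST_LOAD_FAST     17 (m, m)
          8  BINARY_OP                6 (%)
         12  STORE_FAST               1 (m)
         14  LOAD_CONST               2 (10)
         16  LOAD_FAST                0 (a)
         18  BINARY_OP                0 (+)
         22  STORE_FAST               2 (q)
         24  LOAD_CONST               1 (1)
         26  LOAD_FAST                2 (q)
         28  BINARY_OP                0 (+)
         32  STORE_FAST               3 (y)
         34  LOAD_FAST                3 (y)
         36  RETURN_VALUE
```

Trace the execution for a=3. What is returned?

14

LOAD_CONST → push 1. Stack: [1]
STORE_FAST m → m=1. Stack: []
LOAD_FAST_LOAD_FAST m,m → push 1,1. Stack: [1, 1]
BINARY_OP % → 1 % 1 = 0. Stack: [0]
STORE_FAST m → m=0. Stack: []
LOAD_CONST → push 10. Stack: [10]
LOAD_FAST a → push 3. Stack: [10, 3]
BINARY_OP + → 10 + 3 = 13. Stack: [13]
STORE_FAST q → q=13. Stack: []
LOAD_CONST → push 1. Stack: [1]
LOAD_FAST q → push 13. Stack: [1, 13]
BINARY_OP + → 1 + 13 = 14. Stack: [14]
STORE_FAST y → y=14. Stack: []
LOAD_FAST y → push 14. Stack: [14]
RETURN_VALUE → return 14.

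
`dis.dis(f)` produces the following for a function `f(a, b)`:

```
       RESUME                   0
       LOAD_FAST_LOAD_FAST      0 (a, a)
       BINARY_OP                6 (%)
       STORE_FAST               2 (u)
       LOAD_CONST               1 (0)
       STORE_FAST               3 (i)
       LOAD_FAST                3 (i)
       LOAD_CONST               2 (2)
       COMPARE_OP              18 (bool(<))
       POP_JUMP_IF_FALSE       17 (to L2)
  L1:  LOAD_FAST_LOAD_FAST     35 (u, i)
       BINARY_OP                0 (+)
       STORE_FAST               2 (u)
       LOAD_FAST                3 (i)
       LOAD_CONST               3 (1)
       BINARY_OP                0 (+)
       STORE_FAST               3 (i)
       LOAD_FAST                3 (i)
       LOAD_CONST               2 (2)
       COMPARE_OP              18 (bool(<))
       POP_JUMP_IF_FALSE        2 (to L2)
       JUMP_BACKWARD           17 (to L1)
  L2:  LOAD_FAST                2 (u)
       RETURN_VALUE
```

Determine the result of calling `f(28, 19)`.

LOAD_FAST_LOAD_FAST a,a → push 28,28. Stack: [28, 28]
BINARY_OP % → 28 % 28 = 0. Stack: [0]
STORE_FAST u → u=0. Stack: []
LOAD_CONST → push 0. Stack: [0]
STORE_FAST i → i=0. Stack: []
LOAD_FAST i → push 0. Stack: [0]
LOAD_CONST → push 2. Stack: [0, 2]
COMPARE_OP bool(<) → 0 vs 2 = True. Stack: [True]
POP_JUMP_IF_FALSE → pop True; no jump. Stack: []
LOAD_FAST_LOAD_FAST u,i → push 0,0. Stack: [0, 0]
BINARY_OP + → 0 + 0 = 0. Stack: [0]
STORE_FAST u → u=0. Stack: []
LOAD_FAST i → push 0. Stack: [0]
LOAD_CONST → push 1. Stack: [0, 1]
BINARY_OP + → 0 + 1 = 1. Stack: [1]
STORE_FAST i → i=1. Stack: []
LOAD_FAST i → push 1. Stack: [1]
LOAD_CONST → push 2. Stack: [1, 2]
COMPARE_OP bool(<) → 1 vs 2 = True. Stack: [True]
POP_JUMP_IF_FALSE → pop True; no jump. Stack: []
LOAD_FAST_LOAD_FAST u,i → push 0,1. Stack: [0, 1]
BINARY_OP + → 0 + 1 = 1. Stack: [1]
STORE_FAST u → u=1. Stack: []
LOAD_FAST i → push 1. Stack: [1]
LOAD_CONST → push 1. Stack: [1, 1]
BINARY_OP + → 1 + 1 = 2. Stack: [2]
STORE_FAST i → i=2. Stack: []
LOAD_FAST i → push 2. Stack: [2]
LOAD_CONST → push 2. Stack: [2, 2]
COMPARE_OP bool(<) → 2 vs 2 = False. Stack: [False]
POP_JUMP_IF_FALSE → pop False; jump. Stack: []
LOAD_FAST u → push 1. Stack: [1]
RETURN_VALUE → return 1.

1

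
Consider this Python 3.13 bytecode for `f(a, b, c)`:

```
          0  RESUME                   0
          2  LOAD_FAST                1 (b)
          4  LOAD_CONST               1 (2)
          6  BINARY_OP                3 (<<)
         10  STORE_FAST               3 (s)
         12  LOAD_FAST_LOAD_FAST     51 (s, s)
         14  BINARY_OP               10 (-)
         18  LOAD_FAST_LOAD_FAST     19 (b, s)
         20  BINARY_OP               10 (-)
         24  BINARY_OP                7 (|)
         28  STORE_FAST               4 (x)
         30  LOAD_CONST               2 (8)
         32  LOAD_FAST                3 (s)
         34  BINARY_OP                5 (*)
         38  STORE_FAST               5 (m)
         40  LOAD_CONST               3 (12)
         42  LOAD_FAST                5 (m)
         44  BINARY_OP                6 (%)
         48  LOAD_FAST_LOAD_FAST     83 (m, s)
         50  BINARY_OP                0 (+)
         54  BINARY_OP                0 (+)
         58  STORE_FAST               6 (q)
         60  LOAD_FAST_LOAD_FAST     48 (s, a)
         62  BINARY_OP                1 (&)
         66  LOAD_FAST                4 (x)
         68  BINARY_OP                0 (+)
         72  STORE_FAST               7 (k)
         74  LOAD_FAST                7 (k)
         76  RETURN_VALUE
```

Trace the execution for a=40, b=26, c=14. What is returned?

-38

LOAD_FAST b → push 26. Stack: [26]
LOAD_CONST → push 2. Stack: [26, 2]
BINARY_OP << → 26 << 2 = 104. Stack: [104]
STORE_FAST s → s=104. Stack: []
LOAD_FAST_LOAD_FAST s,s → push 104,104. Stack: [104, 104]
BINARY_OP - → 104 - 104 = 0. Stack: [0]
LOAD_FAST_LOAD_FAST b,s → push 26,104. Stack: [0, 26, 104]
BINARY_OP - → 26 - 104 = -78. Stack: [0, -78]
BINARY_OP | → 0 | -78 = -78. Stack: [-78]
STORE_FAST x → x=-78. Stack: []
LOAD_CONST → push 8. Stack: [8]
LOAD_FAST s → push 104. Stack: [8, 104]
BINARY_OP * → 8 * 104 = 832. Stack: [832]
STORE_FAST m → m=832. Stack: []
LOAD_CONST → push 12. Stack: [12]
LOAD_FAST m → push 832. Stack: [12, 832]
BINARY_OP % → 12 % 832 = 12. Stack: [12]
LOAD_FAST_LOAD_FAST m,s → push 832,104. Stack: [12, 832, 104]
BINARY_OP + → 832 + 104 = 936. Stack: [12, 936]
BINARY_OP + → 12 + 936 = 948. Stack: [948]
STORE_FAST q → q=948. Stack: []
LOAD_FAST_LOAD_FAST s,a → push 104,40. Stack: [104, 40]
BINARY_OP & → 104 & 40 = 40. Stack: [40]
LOAD_FAST x → push -78. Stack: [40, -78]
BINARY_OP + → 40 + -78 = -38. Stack: [-38]
STORE_FAST k → k=-38. Stack: []
LOAD_FAST k → push -38. Stack: [-38]
RETURN_VALUE → return -38.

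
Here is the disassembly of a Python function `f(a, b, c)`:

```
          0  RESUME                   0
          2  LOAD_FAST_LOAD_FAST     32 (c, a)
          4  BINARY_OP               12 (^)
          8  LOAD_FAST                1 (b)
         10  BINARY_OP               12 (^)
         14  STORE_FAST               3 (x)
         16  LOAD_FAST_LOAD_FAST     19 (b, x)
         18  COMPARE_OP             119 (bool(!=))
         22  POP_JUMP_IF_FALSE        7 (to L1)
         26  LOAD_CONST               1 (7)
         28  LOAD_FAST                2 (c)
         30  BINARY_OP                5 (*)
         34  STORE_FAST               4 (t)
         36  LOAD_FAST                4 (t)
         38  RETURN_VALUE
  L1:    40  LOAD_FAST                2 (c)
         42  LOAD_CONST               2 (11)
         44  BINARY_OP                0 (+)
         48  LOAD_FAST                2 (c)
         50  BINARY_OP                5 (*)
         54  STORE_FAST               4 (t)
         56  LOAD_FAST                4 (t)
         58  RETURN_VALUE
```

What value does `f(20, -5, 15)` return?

105

LOAD_FAST_LOAD_FAST c,a → push 15,20. Stack: [15, 20]
BINARY_OP ^ → 15 ^ 20 = 27. Stack: [27]
LOAD_FAST b → push -5. Stack: [27, -5]
BINARY_OP ^ → 27 ^ -5 = -32. Stack: [-32]
STORE_FAST x → x=-32. Stack: []
LOAD_FAST_LOAD_FAST b,x → push -5,-32. Stack: [-5, -32]
COMPARE_OP bool(!=) → -5 vs -32 = True. Stack: [True]
POP_JUMP_IF_FALSE → pop True; no jump. Stack: []
LOAD_CONST → push 7. Stack: [7]
LOAD_FAST c → push 15. Stack: [7, 15]
BINARY_OP * → 7 * 15 = 105. Stack: [105]
STORE_FAST t → t=105. Stack: []
LOAD_FAST t → push 105. Stack: [105]
RETURN_VALUE → return 105.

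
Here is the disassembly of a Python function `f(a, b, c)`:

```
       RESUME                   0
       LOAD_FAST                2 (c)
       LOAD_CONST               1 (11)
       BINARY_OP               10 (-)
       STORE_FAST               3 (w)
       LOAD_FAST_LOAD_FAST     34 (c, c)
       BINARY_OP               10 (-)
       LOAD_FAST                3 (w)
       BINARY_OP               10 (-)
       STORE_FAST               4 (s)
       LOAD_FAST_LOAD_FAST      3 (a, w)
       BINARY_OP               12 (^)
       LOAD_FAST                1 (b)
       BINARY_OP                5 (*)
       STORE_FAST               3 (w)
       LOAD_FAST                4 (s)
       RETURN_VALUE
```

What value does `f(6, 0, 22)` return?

-11

LOAD_FAST c → push 22. Stack: [22]
LOAD_CONST → push 11. Stack: [22, 11]
BINARY_OP - → 22 - 11 = 11. Stack: [11]
STORE_FAST w → w=11. Stack: []
LOAD_FAST_LOAD_FAST c,c → push 22,22. Stack: [22, 22]
BINARY_OP - → 22 - 22 = 0. Stack: [0]
LOAD_FAST w → push 11. Stack: [0, 11]
BINARY_OP - → 0 - 11 = -11. Stack: [-11]
STORE_FAST s → s=-11. Stack: []
LOAD_FAST_LOAD_FAST a,w → push 6,11. Stack: [6, 11]
BINARY_OP ^ → 6 ^ 11 = 13. Stack: [13]
LOAD_FAST b → push 0. Stack: [13, 0]
BINARY_OP * → 13 * 0 = 0. Stack: [0]
STORE_FAST w → w=0. Stack: []
LOAD_FAST s → push -11. Stack: [-11]
RETURN_VALUE → return -11.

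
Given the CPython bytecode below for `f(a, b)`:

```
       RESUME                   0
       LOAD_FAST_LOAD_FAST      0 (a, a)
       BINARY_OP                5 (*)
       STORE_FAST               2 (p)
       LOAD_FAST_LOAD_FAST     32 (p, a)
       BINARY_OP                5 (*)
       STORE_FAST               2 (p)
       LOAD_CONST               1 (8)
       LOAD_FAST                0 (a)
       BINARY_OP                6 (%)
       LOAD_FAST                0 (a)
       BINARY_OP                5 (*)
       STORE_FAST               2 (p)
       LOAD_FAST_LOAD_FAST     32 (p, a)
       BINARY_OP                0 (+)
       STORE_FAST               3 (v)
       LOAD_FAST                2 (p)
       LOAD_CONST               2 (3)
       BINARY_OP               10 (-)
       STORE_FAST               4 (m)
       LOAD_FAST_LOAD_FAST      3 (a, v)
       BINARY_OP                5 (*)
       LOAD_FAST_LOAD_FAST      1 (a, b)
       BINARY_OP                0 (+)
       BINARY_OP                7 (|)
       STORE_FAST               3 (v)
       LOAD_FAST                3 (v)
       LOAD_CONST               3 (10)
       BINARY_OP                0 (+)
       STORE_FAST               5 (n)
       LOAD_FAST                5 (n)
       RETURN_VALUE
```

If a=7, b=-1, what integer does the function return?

LOAD_FAST_LOAD_FAST a,a → push 7,7. Stack: [7, 7]
BINARY_OP * → 7 * 7 = 49. Stack: [49]
STORE_FAST p → p=49. Stack: []
LOAD_FAST_LOAD_FAST p,a → push 49,7. Stack: [49, 7]
BINARY_OP * → 49 * 7 = 343. Stack: [343]
STORE_FAST p → p=343. Stack: []
LOAD_CONST → push 8. Stack: [8]
LOAD_FAST a → push 7. Stack: [8, 7]
BINARY_OP % → 8 % 7 = 1. Stack: [1]
LOAD_FAST a → push 7. Stack: [1, 7]
BINARY_OP * → 1 * 7 = 7. Stack: [7]
STORE_FAST p → p=7. Stack: []
LOAD_FAST_LOAD_FAST p,a → push 7,7. Stack: [7, 7]
BINARY_OP + → 7 + 7 = 14. Stack: [14]
STORE_FAST v → v=14. Stack: []
LOAD_FAST p → push 7. Stack: [7]
LOAD_CONST → push 3. Stack: [7, 3]
BINARY_OP - → 7 - 3 = 4. Stack: [4]
STORE_FAST m → m=4. Stack: []
LOAD_FAST_LOAD_FAST a,v → push 7,14. Stack: [7, 14]
BINARY_OP * → 7 * 14 = 98. Stack: [98]
LOAD_FAST_LOAD_FAST a,b → push 7,-1. Stack: [98, 7, -1]
BINARY_OP + → 7 + -1 = 6. Stack: [98, 6]
BINARY_OP | → 98 | 6 = 102. Stack: [102]
STORE_FAST v → v=102. Stack: []
LOAD_FAST v → push 102. Stack: [102]
LOAD_CONST → push 10. Stack: [102, 10]
BINARY_OP + → 102 + 10 = 112. Stack: [112]
STORE_FAST n → n=112. Stack: []
LOAD_FAST n → push 112. Stack: [112]
RETURN_VALUE → return 112.

112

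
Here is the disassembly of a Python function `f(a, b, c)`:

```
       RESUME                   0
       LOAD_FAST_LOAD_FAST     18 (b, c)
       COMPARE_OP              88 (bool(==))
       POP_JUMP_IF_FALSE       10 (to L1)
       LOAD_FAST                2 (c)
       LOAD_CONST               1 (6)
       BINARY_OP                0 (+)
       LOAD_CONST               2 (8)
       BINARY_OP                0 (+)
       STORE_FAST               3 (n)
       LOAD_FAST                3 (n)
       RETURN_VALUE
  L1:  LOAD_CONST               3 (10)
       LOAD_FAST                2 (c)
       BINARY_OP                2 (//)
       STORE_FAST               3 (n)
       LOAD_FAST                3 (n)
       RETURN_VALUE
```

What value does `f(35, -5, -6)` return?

-2

LOAD_FAST_LOAD_FAST b,c → push -5,-6. Stack: [-5, -6]
COMPARE_OP bool(==) → -5 vs -6 = False. Stack: [False]
POP_JUMP_IF_FALSE → pop False; jump. Stack: []
LOAD_CONST → push 10. Stack: [10]
LOAD_FAST c → push -6. Stack: [10, -6]
BINARY_OP // → 10 // -6 = -2. Stack: [-2]
STORE_FAST n → n=-2. Stack: []
LOAD_FAST n → push -2. Stack: [-2]
RETURN_VALUE → return -2.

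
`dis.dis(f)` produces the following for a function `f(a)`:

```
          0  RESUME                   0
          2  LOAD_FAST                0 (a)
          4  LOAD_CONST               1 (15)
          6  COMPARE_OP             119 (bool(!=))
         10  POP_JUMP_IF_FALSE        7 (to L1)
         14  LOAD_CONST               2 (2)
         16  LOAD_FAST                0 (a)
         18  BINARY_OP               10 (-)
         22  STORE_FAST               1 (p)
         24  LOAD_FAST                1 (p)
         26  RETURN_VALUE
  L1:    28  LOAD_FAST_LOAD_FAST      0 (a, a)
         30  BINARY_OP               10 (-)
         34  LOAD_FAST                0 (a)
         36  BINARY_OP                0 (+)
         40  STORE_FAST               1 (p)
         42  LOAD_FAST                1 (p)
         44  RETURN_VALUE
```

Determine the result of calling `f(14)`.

-12

LOAD_FAST a → push 14. Stack: [14]
LOAD_CONST → push 15. Stack: [14, 15]
COMPARE_OP bool(!=) → 14 vs 15 = True. Stack: [True]
POP_JUMP_IF_FALSE → pop True; no jump. Stack: []
LOAD_CONST → push 2. Stack: [2]
LOAD_FAST a → push 14. Stack: [2, 14]
BINARY_OP - → 2 - 14 = -12. Stack: [-12]
STORE_FAST p → p=-12. Stack: []
LOAD_FAST p → push -12. Stack: [-12]
RETURN_VALUE → return -12.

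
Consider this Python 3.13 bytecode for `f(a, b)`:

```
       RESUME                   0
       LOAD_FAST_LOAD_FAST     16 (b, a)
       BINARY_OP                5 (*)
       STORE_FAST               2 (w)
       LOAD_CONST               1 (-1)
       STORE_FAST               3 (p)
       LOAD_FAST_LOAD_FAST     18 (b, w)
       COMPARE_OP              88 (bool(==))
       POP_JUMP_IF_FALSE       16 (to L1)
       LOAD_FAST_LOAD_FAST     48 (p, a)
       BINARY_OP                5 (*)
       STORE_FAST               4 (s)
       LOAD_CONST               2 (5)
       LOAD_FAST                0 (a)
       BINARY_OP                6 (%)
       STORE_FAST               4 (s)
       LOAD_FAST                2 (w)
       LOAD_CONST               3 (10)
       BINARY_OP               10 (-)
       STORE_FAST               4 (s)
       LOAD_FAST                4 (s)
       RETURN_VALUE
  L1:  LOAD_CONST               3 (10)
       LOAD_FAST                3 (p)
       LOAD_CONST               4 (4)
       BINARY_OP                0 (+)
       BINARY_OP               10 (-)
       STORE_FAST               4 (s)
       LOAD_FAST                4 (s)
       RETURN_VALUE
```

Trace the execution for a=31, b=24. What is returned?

LOAD_FAST_LOAD_FAST b,a → push 24,31. Stack: [24, 31]
BINARY_OP * → 24 * 31 = 744. Stack: [744]
STORE_FAST w → w=744. Stack: []
LOAD_CONST → push -1. Stack: [-1]
STORE_FAST p → p=-1. Stack: []
LOAD_FAST_LOAD_FAST b,w → push 24,744. Stack: [24, 744]
COMPARE_OP bool(==) → 24 vs 744 = False. Stack: [False]
POP_JUMP_IF_FALSE → pop False; jump. Stack: []
LOAD_CONST → push 10. Stack: [10]
LOAD_FAST p → push -1. Stack: [10, -1]
LOAD_CONST → push 4. Stack: [10, -1, 4]
BINARY_OP + → -1 + 4 = 3. Stack: [10, 3]
BINARY_OP - → 10 - 3 = 7. Stack: [7]
STORE_FAST s → s=7. Stack: []
LOAD_FAST s → push 7. Stack: [7]
RETURN_VALUE → return 7.

7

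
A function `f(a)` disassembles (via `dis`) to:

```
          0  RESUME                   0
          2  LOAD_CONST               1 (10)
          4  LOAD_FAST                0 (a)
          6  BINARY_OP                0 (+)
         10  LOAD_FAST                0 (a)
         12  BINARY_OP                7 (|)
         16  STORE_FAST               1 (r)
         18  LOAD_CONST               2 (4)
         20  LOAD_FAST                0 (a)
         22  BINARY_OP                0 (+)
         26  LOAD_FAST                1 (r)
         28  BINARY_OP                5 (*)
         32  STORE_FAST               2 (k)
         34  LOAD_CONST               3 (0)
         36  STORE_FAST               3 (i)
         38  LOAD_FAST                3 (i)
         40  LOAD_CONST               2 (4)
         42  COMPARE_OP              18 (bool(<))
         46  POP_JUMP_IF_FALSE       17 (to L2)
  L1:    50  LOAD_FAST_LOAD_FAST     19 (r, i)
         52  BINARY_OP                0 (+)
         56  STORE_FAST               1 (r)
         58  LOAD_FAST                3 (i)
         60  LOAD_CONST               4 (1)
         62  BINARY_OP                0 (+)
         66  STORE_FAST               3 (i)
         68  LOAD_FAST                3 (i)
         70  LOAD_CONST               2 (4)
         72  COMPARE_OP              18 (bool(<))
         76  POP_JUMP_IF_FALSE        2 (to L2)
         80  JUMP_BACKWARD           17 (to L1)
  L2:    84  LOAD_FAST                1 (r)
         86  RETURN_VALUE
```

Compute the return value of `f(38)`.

LOAD_CONST → push 10. Stack: [10]
LOAD_FAST a → push 38. Stack: [10, 38]
BINARY_OP + → 10 + 38 = 48. Stack: [48]
LOAD_FAST a → push 38. Stack: [48, 38]
BINARY_OP | → 48 | 38 = 54. Stack: [54]
STORE_FAST r → r=54. Stack: []
LOAD_CONST → push 4. Stack: [4]
LOAD_FAST a → push 38. Stack: [4, 38]
BINARY_OP + → 4 + 38 = 42. Stack: [42]
LOAD_FAST r → push 54. Stack: [42, 54]
BINARY_OP * → 42 * 54 = 2268. Stack: [2268]
STORE_FAST k → k=2268. Stack: []
LOAD_CONST → push 0. Stack: [0]
STORE_FAST i → i=0. Stack: []
LOAD_FAST i → push 0. Stack: [0]
LOAD_CONST → push 4. Stack: [0, 4]
COMPARE_OP bool(<) → 0 vs 4 = True. Stack: [True]
POP_JUMP_IF_FALSE → pop True; no jump. Stack: []
LOAD_FAST_LOAD_FAST r,i → push 54,0. Stack: [54, 0]
BINARY_OP + → 54 + 0 = 54. Stack: [54]
STORE_FAST r → r=54. Stack: []
LOAD_FAST i → push 0. Stack: [0]
LOAD_CONST → push 1. Stack: [0, 1]
BINARY_OP + → 0 + 1 = 1. Stack: [1]
STORE_FAST i → i=1. Stack: []
LOAD_FAST i → push 1. Stack: [1]
LOAD_CONST → push 4. Stack: [1, 4]
COMPARE_OP bool(<) → 1 vs 4 = True. Stack: [True]
POP_JUMP_IF_FALSE → pop True; no jump. Stack: []
LOAD_FAST_LOAD_FAST r,i → push 54,1. Stack: [54, 1]
BINARY_OP + → 54 + 1 = 55. Stack: [55]
STORE_FAST r → r=55. Stack: []
LOAD_FAST i → push 1. Stack: [1]
LOAD_CONST → push 1. Stack: [1, 1]
BINARY_OP + → 1 + 1 = 2. Stack: [2]
STORE_FAST i → i=2. Stack: []
LOAD_FAST i → push 2. Stack: [2]
LOAD_CONST → push 4. Stack: [2, 4]
COMPARE_OP bool(<) → 2 vs 4 = True. Stack: [True]
POP_JUMP_IF_FALSE → pop True; no jump. Stack: []
LOAD_FAST_LOAD_FAST r,i → push 55,2. Stack: [55, 2]
BINARY_OP + → 55 + 2 = 57. Stack: [57]
STORE_FAST r → r=57. Stack: []
LOAD_FAST i → push 2. Stack: [2]
LOAD_CONST → push 1. Stack: [2, 1]
BINARY_OP + → 2 + 1 = 3. Stack: [3]
STORE_FAST i → i=3. Stack: []
LOAD_FAST i → push 3. Stack: [3]
LOAD_CONST → push 4. Stack: [3, 4]
COMPARE_OP bool(<) → 3 vs 4 = True. Stack: [True]
POP_JUMP_IF_FALSE → pop True; no jump. Stack: []
LOAD_FAST_LOAD_FAST r,i → push 57,3. Stack: [57, 3]
BINARY_OP + → 57 + 3 = 60. Stack: [60]
STORE_FAST r → r=60. Stack: []
LOAD_FAST i → push 3. Stack: [3]
LOAD_CONST → push 1. Stack: [3, 1]
BINARY_OP + → 3 + 1 = 4. Stack: [4]
STORE_FAST i → i=4. Stack: []
LOAD_FAST i → push 4. Stack: [4]
LOAD_CONST → push 4. Stack: [4, 4]
COMPARE_OP bool(<) → 4 vs 4 = False. Stack: [False]
POP_JUMP_IF_FALSE → pop False; jump. Stack: []
LOAD_FAST r → push 60. Stack: [60]
RETURN_VALUE → return 60.

60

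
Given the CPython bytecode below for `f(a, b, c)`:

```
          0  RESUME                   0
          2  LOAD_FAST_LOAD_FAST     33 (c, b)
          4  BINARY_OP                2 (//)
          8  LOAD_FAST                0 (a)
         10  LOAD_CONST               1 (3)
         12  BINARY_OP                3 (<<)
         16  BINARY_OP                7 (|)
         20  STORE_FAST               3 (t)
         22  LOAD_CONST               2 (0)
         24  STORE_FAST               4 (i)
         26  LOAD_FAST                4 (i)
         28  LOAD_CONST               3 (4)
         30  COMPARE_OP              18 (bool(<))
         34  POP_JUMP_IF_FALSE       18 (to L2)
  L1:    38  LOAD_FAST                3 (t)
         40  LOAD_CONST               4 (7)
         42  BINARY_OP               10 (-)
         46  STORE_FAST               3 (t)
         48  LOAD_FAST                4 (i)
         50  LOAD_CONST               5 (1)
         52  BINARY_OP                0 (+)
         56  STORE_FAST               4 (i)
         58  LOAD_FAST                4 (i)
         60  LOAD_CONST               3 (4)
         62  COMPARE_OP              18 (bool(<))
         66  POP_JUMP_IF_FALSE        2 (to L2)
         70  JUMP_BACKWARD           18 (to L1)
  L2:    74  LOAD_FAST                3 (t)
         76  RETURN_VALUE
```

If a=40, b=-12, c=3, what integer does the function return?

-29

LOAD_FAST_LOAD_FAST c,b → push 3,-12. Stack: [3, -12]
BINARY_OP // → 3 // -12 = -1. Stack: [-1]
LOAD_FAST a → push 40. Stack: [-1, 40]
LOAD_CONST → push 3. Stack: [-1, 40, 3]
BINARY_OP << → 40 << 3 = 320. Stack: [-1, 320]
BINARY_OP | → -1 | 320 = -1. Stack: [-1]
STORE_FAST t → t=-1. Stack: []
LOAD_CONST → push 0. Stack: [0]
STORE_FAST i → i=0. Stack: []
LOAD_FAST i → push 0. Stack: [0]
LOAD_CONST → push 4. Stack: [0, 4]
COMPARE_OP bool(<) → 0 vs 4 = True. Stack: [True]
POP_JUMP_IF_FALSE → pop True; no jump. Stack: []
LOAD_FAST t → push -1. Stack: [-1]
LOAD_CONST → push 7. Stack: [-1, 7]
BINARY_OP - → -1 - 7 = -8. Stack: [-8]
STORE_FAST t → t=-8. Stack: []
LOAD_FAST i → push 0. Stack: [0]
LOAD_CONST → push 1. Stack: [0, 1]
BINARY_OP + → 0 + 1 = 1. Stack: [1]
STORE_FAST i → i=1. Stack: []
LOAD_FAST i → push 1. Stack: [1]
LOAD_CONST → push 4. Stack: [1, 4]
COMPARE_OP bool(<) → 1 vs 4 = True. Stack: [True]
POP_JUMP_IF_FALSE → pop True; no jump. Stack: []
LOAD_FAST t → push -8. Stack: [-8]
LOAD_CONST → push 7. Stack: [-8, 7]
BINARY_OP - → -8 - 7 = -15. Stack: [-15]
STORE_FAST t → t=-15. Stack: []
LOAD_FAST i → push 1. Stack: [1]
LOAD_CONST → push 1. Stack: [1, 1]
BINARY_OP + → 1 + 1 = 2. Stack: [2]
STORE_FAST i → i=2. Stack: []
LOAD_FAST i → push 2. Stack: [2]
LOAD_CONST → push 4. Stack: [2, 4]
COMPARE_OP bool(<) → 2 vs 4 = True. Stack: [True]
POP_JUMP_IF_FALSE → pop True; no jump. Stack: []
LOAD_FAST t → push -15. Stack: [-15]
LOAD_CONST → push 7. Stack: [-15, 7]
BINARY_OP - → -15 - 7 = -22. Stack: [-22]
STORE_FAST t → t=-22. Stack: []
LOAD_FAST i → push 2. Stack: [2]
LOAD_CONST → push 1. Stack: [2, 1]
BINARY_OP + → 2 + 1 = 3. Stack: [3]
STORE_FAST i → i=3. Stack: []
LOAD_FAST i → push 3. Stack: [3]
LOAD_CONST → push 4. Stack: [3, 4]
COMPARE_OP bool(<) → 3 vs 4 = True. Stack: [True]
POP_JUMP_IF_FALSE → pop True; no jump. Stack: []
LOAD_FAST t → push -22. Stack: [-22]
LOAD_CONST → push 7. Stack: [-22, 7]
BINARY_OP - → -22 - 7 = -29. Stack: [-29]
STORE_FAST t → t=-29. Stack: []
LOAD_FAST i → push 3. Stack: [3]
LOAD_CONST → push 1. Stack: [3, 1]
BINARY_OP + → 3 + 1 = 4. Stack: [4]
STORE_FAST i → i=4. Stack: []
LOAD_FAST i → push 4. Stack: [4]
LOAD_CONST → push 4. Stack: [4, 4]
COMPARE_OP bool(<) → 4 vs 4 = False. Stack: [False]
POP_JUMP_IF_FALSE → pop False; jump. Stack: []
LOAD_FAST t → push -29. Stack: [-29]
RETURN_VALUE → return -29.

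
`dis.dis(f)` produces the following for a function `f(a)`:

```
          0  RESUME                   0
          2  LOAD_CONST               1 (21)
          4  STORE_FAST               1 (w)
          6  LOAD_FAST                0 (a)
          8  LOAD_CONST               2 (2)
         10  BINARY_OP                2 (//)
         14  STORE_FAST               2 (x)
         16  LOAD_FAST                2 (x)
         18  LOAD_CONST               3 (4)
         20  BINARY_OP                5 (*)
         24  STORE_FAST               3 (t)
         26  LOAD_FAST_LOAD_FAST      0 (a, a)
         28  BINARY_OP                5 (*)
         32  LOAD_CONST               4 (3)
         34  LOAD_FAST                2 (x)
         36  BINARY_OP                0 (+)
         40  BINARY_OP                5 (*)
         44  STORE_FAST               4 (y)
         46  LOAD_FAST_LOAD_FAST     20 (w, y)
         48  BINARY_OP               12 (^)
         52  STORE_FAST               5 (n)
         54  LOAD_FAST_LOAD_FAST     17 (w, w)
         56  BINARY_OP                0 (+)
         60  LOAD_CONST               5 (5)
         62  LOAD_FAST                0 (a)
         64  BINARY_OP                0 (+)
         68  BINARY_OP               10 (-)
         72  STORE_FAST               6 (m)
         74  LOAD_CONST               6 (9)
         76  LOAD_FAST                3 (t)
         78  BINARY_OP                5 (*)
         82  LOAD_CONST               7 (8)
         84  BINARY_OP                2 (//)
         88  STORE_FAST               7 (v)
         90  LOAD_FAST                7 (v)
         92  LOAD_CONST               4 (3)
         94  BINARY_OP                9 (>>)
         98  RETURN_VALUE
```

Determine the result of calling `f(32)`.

9

LOAD_CONST → push 21. Stack: [21]
STORE_FAST w → w=21. Stack: []
LOAD_FAST a → push 32. Stack: [32]
LOAD_CONST → push 2. Stack: [32, 2]
BINARY_OP // → 32 // 2 = 16. Stack: [16]
STORE_FAST x → x=16. Stack: []
LOAD_FAST x → push 16. Stack: [16]
LOAD_CONST → push 4. Stack: [16, 4]
BINARY_OP * → 16 * 4 = 64. Stack: [64]
STORE_FAST t → t=64. Stack: []
LOAD_FAST_LOAD_FAST a,a → push 32,32. Stack: [32, 32]
BINARY_OP * → 32 * 32 = 1024. Stack: [1024]
LOAD_CONST → push 3. Stack: [1024, 3]
LOAD_FAST x → push 16. Stack: [1024, 3, 16]
BINARY_OP + → 3 + 16 = 19. Stack: [1024, 19]
BINARY_OP * → 1024 * 19 = 19456. Stack: [19456]
STORE_FAST y → y=19456. Stack: []
LOAD_FAST_LOAD_FAST w,y → push 21,19456. Stack: [21, 19456]
BINARY_OP ^ → 21 ^ 19456 = 19477. Stack: [19477]
STORE_FAST n → n=19477. Stack: []
LOAD_FAST_LOAD_FAST w,w → push 21,21. Stack: [21, 21]
BINARY_OP + → 21 + 21 = 42. Stack: [42]
LOAD_CONST → push 5. Stack: [42, 5]
LOAD_FAST a → push 32. Stack: [42, 5, 32]
BINARY_OP + → 5 + 32 = 37. Stack: [42, 37]
BINARY_OP - → 42 - 37 = 5. Stack: [5]
STORE_FAST m → m=5. Stack: []
LOAD_CONST → push 9. Stack: [9]
LOAD_FAST t → push 64. Stack: [9, 64]
BINARY_OP * → 9 * 64 = 576. Stack: [576]
LOAD_CONST → push 8. Stack: [576, 8]
BINARY_OP // → 576 // 8 = 72. Stack: [72]
STORE_FAST v → v=72. Stack: []
LOAD_FAST v → push 72. Stack: [72]
LOAD_CONST → push 3. Stack: [72, 3]
BINARY_OP >> → 72 >> 3 = 9. Stack: [9]
RETURN_VALUE → return 9.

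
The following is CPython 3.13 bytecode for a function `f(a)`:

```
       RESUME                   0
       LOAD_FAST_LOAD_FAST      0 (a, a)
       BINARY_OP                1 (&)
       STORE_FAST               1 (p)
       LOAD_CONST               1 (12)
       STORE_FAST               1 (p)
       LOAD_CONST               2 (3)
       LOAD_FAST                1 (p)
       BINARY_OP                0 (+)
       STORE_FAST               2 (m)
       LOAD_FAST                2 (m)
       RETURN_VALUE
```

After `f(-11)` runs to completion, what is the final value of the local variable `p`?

12

LOAD_FAST_LOAD_FAST a,a → push -11,-11. Stack: [-11, -11]
BINARY_OP & → -11 & -11 = -11. Stack: [-11]
STORE_FAST p → p=-11. Stack: []
LOAD_CONST → push 12. Stack: [12]
STORE_FAST p → p=12. Stack: []
LOAD_CONST → push 3. Stack: [3]
LOAD_FAST p → push 12. Stack: [3, 12]
BINARY_OP + → 3 + 12 = 15. Stack: [15]
STORE_FAST m → m=15. Stack: []
LOAD_FAST m → push 15. Stack: [15]
RETURN_VALUE → return 15.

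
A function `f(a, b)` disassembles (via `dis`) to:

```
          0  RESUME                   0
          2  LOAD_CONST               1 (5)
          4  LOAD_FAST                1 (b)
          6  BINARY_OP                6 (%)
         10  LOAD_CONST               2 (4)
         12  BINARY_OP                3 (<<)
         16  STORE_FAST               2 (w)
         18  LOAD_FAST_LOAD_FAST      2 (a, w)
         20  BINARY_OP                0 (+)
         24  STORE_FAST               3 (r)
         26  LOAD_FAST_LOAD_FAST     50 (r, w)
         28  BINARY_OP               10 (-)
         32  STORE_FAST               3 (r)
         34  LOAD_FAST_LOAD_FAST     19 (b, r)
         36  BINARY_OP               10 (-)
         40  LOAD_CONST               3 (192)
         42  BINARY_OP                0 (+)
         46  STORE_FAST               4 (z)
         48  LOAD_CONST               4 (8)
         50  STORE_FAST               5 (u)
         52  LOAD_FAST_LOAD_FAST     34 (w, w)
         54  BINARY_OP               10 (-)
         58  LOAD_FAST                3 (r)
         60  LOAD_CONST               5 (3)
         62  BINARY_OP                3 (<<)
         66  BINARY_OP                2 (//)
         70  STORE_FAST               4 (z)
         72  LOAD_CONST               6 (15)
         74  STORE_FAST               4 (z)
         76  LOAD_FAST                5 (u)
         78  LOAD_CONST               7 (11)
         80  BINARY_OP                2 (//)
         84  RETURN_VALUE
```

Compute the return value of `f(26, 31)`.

0

LOAD_CONST → push 5. Stack: [5]
LOAD_FAST b → push 31. Stack: [5, 31]
BINARY_OP % → 5 % 31 = 5. Stack: [5]
LOAD_CONST → push 4. Stack: [5, 4]
BINARY_OP << → 5 << 4 = 80. Stack: [80]
STORE_FAST w → w=80. Stack: []
LOAD_FAST_LOAD_FAST a,w → push 26,80. Stack: [26, 80]
BINARY_OP + → 26 + 80 = 106. Stack: [106]
STORE_FAST r → r=106. Stack: []
LOAD_FAST_LOAD_FAST r,w → push 106,80. Stack: [106, 80]
BINARY_OP - → 106 - 80 = 26. Stack: [26]
STORE_FAST r → r=26. Stack: []
LOAD_FAST_LOAD_FAST b,r → push 31,26. Stack: [31, 26]
BINARY_OP - → 31 - 26 = 5. Stack: [5]
LOAD_CONST → push 192. Stack: [5, 192]
BINARY_OP + → 5 + 192 = 197. Stack: [197]
STORE_FAST z → z=197. Stack: []
LOAD_CONST → push 8. Stack: [8]
STORE_FAST u → u=8. Stack: []
LOAD_FAST_LOAD_FAST w,w → push 80,80. Stack: [80, 80]
BINARY_OP - → 80 - 80 = 0. Stack: [0]
LOAD_FAST r → push 26. Stack: [0, 26]
LOAD_CONST → push 3. Stack: [0, 26, 3]
BINARY_OP << → 26 << 3 = 208. Stack: [0, 208]
BINARY_OP // → 0 // 208 = 0. Stack: [0]
STORE_FAST z → z=0. Stack: []
LOAD_CONST → push 15. Stack: [15]
STORE_FAST z → z=15. Stack: []
LOAD_FAST u → push 8. Stack: [8]
LOAD_CONST → push 11. Stack: [8, 11]
BINARY_OP // → 8 // 11 = 0. Stack: [0]
RETURN_VALUE → return 0.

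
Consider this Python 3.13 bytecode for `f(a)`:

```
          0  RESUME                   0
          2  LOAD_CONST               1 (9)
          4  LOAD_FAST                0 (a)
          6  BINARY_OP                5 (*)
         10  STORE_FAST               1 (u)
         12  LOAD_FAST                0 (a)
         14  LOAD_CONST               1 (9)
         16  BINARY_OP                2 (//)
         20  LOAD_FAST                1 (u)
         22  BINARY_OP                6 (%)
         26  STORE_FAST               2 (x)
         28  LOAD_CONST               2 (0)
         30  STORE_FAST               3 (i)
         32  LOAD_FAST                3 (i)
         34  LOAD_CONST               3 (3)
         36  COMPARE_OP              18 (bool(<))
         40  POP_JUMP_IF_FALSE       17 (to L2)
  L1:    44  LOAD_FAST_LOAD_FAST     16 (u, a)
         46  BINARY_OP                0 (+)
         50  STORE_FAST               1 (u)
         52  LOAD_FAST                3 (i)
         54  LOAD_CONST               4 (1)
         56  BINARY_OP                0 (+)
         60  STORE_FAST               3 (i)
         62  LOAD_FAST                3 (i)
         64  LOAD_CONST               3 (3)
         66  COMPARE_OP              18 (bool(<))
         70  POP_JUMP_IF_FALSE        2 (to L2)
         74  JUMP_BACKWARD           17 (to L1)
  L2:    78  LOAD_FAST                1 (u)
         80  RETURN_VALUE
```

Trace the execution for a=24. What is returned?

288

LOAD_CONST → push 9. Stack: [9]
LOAD_FAST a → push 24. Stack: [9, 24]
BINARY_OP * → 9 * 24 = 216. Stack: [216]
STORE_FAST u → u=216. Stack: []
LOAD_FAST a → push 24. Stack: [24]
LOAD_CONST → push 9. Stack: [24, 9]
BINARY_OP // → 24 // 9 = 2. Stack: [2]
LOAD_FAST u → push 216. Stack: [2, 216]
BINARY_OP % → 2 % 216 = 2. Stack: [2]
STORE_FAST x → x=2. Stack: []
LOAD_CONST → push 0. Stack: [0]
STORE_FAST i → i=0. Stack: []
LOAD_FAST i → push 0. Stack: [0]
LOAD_CONST → push 3. Stack: [0, 3]
COMPARE_OP bool(<) → 0 vs 3 = True. Stack: [True]
POP_JUMP_IF_FALSE → pop True; no jump. Stack: []
LOAD_FAST_LOAD_FAST u,a → push 216,24. Stack: [216, 24]
BINARY_OP + → 216 + 24 = 240. Stack: [240]
STORE_FAST u → u=240. Stack: []
LOAD_FAST i → push 0. Stack: [0]
LOAD_CONST → push 1. Stack: [0, 1]
BINARY_OP + → 0 + 1 = 1. Stack: [1]
STORE_FAST i → i=1. Stack: []
LOAD_FAST i → push 1. Stack: [1]
LOAD_CONST → push 3. Stack: [1, 3]
COMPARE_OP bool(<) → 1 vs 3 = True. Stack: [True]
POP_JUMP_IF_FALSE → pop True; no jump. Stack: []
LOAD_FAST_LOAD_FAST u,a → push 240,24. Stack: [240, 24]
BINARY_OP + → 240 + 24 = 264. Stack: [264]
STORE_FAST u → u=264. Stack: []
LOAD_FAST i → push 1. Stack: [1]
LOAD_CONST → push 1. Stack: [1, 1]
BINARY_OP + → 1 + 1 = 2. Stack: [2]
STORE_FAST i → i=2. Stack: []
LOAD_FAST i → push 2. Stack: [2]
LOAD_CONST → push 3. Stack: [2, 3]
COMPARE_OP bool(<) → 2 vs 3 = True. Stack: [True]
POP_JUMP_IF_FALSE → pop True; no jump. Stack: []
LOAD_FAST_LOAD_FAST u,a → push 264,24. Stack: [264, 24]
BINARY_OP + → 264 + 24 = 288. Stack: [288]
STORE_FAST u → u=288. Stack: []
LOAD_FAST i → push 2. Stack: [2]
LOAD_CONST → push 1. Stack: [2, 1]
BINARY_OP + → 2 + 1 = 3. Stack: [3]
STORE_FAST i → i=3. Stack: []
LOAD_FAST i → push 3. Stack: [3]
LOAD_CONST → push 3. Stack: [3, 3]
COMPARE_OP bool(<) → 3 vs 3 = False. Stack: [False]
POP_JUMP_IF_FALSE → pop False; jump. Stack: []
LOAD_FAST u → push 288. Stack: [288]
RETURN_VALUE → return 288.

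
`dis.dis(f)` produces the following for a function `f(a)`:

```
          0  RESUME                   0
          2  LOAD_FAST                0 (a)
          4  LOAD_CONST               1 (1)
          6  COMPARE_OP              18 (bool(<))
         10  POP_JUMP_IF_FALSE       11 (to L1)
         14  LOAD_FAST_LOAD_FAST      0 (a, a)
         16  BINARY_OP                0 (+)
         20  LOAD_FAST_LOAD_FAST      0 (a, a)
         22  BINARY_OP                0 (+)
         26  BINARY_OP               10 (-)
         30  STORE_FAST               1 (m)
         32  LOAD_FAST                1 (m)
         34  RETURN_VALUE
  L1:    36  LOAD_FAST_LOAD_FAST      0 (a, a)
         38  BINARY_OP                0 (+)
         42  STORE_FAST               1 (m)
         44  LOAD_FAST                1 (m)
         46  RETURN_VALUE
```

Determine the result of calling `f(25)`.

50

LOAD_FAST a → push 25. Stack: [25]
LOAD_CONST → push 1. Stack: [25, 1]
COMPARE_OP bool(<) → 25 vs 1 = False. Stack: [False]
POP_JUMP_IF_FALSE → pop False; jump. Stack: []
LOAD_FAST_LOAD_FAST a,a → push 25,25. Stack: [25, 25]
BINARY_OP + → 25 + 25 = 50. Stack: [50]
STORE_FAST m → m=50. Stack: []
LOAD_FAST m → push 50. Stack: [50]
RETURN_VALUE → return 50.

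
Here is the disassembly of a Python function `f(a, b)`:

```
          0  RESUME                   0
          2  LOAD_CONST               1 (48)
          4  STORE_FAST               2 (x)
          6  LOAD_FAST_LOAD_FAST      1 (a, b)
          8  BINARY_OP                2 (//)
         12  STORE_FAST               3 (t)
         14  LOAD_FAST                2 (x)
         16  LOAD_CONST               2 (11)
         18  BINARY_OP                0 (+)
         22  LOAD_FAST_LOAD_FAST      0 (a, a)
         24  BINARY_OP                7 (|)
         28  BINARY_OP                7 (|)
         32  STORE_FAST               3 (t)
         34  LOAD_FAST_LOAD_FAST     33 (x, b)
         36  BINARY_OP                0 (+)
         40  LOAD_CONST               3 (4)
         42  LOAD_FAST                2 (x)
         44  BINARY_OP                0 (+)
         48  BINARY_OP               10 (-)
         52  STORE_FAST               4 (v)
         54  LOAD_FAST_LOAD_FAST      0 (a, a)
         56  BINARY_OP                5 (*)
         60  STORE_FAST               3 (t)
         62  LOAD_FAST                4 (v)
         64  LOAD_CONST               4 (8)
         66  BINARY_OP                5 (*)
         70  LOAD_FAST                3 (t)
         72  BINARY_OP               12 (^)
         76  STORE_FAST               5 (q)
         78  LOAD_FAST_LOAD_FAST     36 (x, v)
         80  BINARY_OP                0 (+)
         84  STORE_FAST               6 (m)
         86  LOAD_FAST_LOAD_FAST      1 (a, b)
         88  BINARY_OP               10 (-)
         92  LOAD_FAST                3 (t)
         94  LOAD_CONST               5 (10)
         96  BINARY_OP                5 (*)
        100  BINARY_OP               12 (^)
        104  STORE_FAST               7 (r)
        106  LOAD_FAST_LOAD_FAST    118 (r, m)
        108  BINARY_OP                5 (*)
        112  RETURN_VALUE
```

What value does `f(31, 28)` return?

691848

LOAD_CONST → push 48. Stack: [48]
STORE_FAST x → x=48. Stack: []
LOAD_FAST_LOAD_FAST a,b → push 31,28. Stack: [31, 28]
BINARY_OP // → 31 // 28 = 1. Stack: [1]
STORE_FAST t → t=1. Stack: []
LOAD_FAST x → push 48. Stack: [48]
LOAD_CONST → push 11. Stack: [48, 11]
BINARY_OP + → 48 + 11 = 59. Stack: [59]
LOAD_FAST_LOAD_FAST a,a → push 31,31. Stack: [59, 31, 31]
BINARY_OP | → 31 | 31 = 31. Stack: [59, 31]
BINARY_OP | → 59 | 31 = 63. Stack: [63]
STORE_FAST t → t=63. Stack: []
LOAD_FAST_LOAD_FAST x,b → push 48,28. Stack: [48, 28]
BINARY_OP + → 48 + 28 = 76. Stack: [76]
LOAD_CONST → push 4. Stack: [76, 4]
LOAD_FAST x → push 48. Stack: [76, 4, 48]
BINARY_OP + → 4 + 48 = 52. Stack: [76, 52]
BINARY_OP - → 76 - 52 = 24. Stack: [24]
STORE_FAST v → v=24. Stack: []
LOAD_FAST_LOAD_FAST a,a → push 31,31. Stack: [31, 31]
BINARY_OP * → 31 * 31 = 961. Stack: [961]
STORE_FAST t → t=961. Stack: []
LOAD_FAST v → push 24. Stack: [24]
LOAD_CONST → push 8. Stack: [24, 8]
BINARY_OP * → 24 * 8 = 192. Stack: [192]
LOAD_FAST t → push 961. Stack: [192, 961]
BINARY_OP ^ → 192 ^ 961 = 769. Stack: [769]
STORE_FAST q → q=769. Stack: []
LOAD_FAST_LOAD_FAST x,v → push 48,24. Stack: [48, 24]
BINARY_OP + → 48 + 24 = 72. Stack: [72]
STORE_FAST m → m=72. Stack: []
LOAD_FAST_LOAD_FAST a,b → push 31,28. Stack: [31, 28]
BINARY_OP - → 31 - 28 = 3. Stack: [3]
LOAD_FAST t → push 961. Stack: [3, 961]
LOAD_CONST → push 10. Stack: [3, 961, 10]
BINARY_OP * → 961 * 10 = 9610. Stack: [3, 9610]
BINARY_OP ^ → 3 ^ 9610 = 9609. Stack: [9609]
STORE_FAST r → r=9609. Stack: []
LOAD_FAST_LOAD_FAST r,m → push 9609,72. Stack: [9609, 72]
BINARY_OP * → 9609 * 72 = 691848. Stack: [691848]
RETURN_VALUE → return 691848.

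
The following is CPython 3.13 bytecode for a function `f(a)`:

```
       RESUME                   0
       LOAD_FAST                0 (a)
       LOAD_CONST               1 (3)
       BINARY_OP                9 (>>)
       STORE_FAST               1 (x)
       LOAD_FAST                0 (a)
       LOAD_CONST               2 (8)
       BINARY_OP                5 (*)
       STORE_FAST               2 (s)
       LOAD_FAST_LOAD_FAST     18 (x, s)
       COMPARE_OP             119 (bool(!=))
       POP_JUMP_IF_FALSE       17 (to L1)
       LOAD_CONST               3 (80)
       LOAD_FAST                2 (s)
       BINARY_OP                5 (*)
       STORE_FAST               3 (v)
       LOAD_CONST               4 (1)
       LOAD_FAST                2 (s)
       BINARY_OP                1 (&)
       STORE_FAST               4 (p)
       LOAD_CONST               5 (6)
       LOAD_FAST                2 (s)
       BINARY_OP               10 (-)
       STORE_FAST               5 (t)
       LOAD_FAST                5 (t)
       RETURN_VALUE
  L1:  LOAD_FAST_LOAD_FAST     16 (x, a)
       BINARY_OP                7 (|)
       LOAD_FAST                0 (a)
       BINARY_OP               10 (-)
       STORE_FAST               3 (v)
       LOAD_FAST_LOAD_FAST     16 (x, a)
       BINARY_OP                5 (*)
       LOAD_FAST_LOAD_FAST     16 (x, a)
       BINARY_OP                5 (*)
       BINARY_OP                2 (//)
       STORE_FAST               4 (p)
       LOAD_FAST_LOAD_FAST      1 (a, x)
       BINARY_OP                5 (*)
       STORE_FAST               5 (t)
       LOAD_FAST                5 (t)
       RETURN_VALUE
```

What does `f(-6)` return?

54

LOAD_FAST a → push -6. Stack: [-6]
LOAD_CONST → push 3. Stack: [-6, 3]
BINARY_OP >> → -6 >> 3 = -1. Stack: [-1]
STORE_FAST x → x=-1. Stack: []
LOAD_FAST a → push -6. Stack: [-6]
LOAD_CONST → push 8. Stack: [-6, 8]
BINARY_OP * → -6 * 8 = -48. Stack: [-48]
STORE_FAST s → s=-48. Stack: []
LOAD_FAST_LOAD_FAST x,s → push -1,-48. Stack: [-1, -48]
COMPARE_OP bool(!=) → -1 vs -48 = True. Stack: [True]
POP_JUMP_IF_FALSE → pop True; no jump. Stack: []
LOAD_CONST → push 80. Stack: [80]
LOAD_FAST s → push -48. Stack: [80, -48]
BINARY_OP * → 80 * -48 = -3840. Stack: [-3840]
STORE_FAST v → v=-3840. Stack: []
LOAD_CONST → push 1. Stack: [1]
LOAD_FAST s → push -48. Stack: [1, -48]
BINARY_OP & → 1 & -48 = 0. Stack: [0]
STORE_FAST p → p=0. Stack: []
LOAD_CONST → push 6. Stack: [6]
LOAD_FAST s → push -48. Stack: [6, -48]
BINARY_OP - → 6 - -48 = 54. Stack: [54]
STORE_FAST t → t=54. Stack: []
LOAD_FAST t → push 54. Stack: [54]
RETURN_VALUE → return 54.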